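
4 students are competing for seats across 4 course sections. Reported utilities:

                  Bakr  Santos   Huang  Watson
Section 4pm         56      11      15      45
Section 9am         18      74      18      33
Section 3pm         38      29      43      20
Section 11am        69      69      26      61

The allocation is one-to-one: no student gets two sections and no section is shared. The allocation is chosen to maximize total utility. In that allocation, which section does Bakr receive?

Optimal: Bakr→Section 4pm (56 points), Santos→Section 9am (74 points), Huang→Section 3pm (43 points), Watson→Section 11am (61 points) — total 56+74+43+61 = 234 points.
No other one-to-one assignment exceeds 234 points.
Bakr's own top section is Section 11am (69 points), but forcing Bakr→Section 11am and reassigning the rest optimally gives only 231 points — worse by 3.

Bakr receives Section 4pm.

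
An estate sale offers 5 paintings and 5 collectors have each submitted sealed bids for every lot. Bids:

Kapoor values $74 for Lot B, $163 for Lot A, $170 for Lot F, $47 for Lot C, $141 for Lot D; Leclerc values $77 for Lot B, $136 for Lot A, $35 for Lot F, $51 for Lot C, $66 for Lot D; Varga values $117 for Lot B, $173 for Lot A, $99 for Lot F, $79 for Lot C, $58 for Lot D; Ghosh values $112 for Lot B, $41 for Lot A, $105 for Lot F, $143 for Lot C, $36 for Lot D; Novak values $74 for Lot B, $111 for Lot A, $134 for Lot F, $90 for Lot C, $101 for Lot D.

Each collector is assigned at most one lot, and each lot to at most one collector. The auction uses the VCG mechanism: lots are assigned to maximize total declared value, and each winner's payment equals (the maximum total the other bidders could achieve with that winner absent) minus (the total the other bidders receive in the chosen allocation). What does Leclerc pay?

Efficient allocation: Kapoor→Lot D ($141), Leclerc→Lot A ($136), Varga→Lot B ($117), Ghosh→Lot C ($143), Novak→Lot F ($134); total welfare W = $671.
Leclerc receives Lot A at value $136, so the others get W − 136 = $535.
Without Leclerc: best allocation of the remaining 4 bidders over all 5 lots is Kapoor→Lot D ($141), Varga→Lot A ($173), Ghosh→Lot C ($143), Novak→Lot F ($134), total $591.
VCG payment = (others' best without Leclerc) − (others' welfare with Leclerc) = 591 − 535 = $56.

Leclerc pays $56.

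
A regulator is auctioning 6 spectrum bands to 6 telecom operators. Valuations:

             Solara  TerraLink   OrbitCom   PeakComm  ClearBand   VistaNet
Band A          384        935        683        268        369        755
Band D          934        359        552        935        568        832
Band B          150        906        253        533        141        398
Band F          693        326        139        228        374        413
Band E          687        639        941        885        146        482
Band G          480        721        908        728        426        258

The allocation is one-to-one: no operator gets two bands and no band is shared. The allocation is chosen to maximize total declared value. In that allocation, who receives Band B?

Optimal: Solara→Band D ($934M), TerraLink→Band B ($906M), OrbitCom→Band G ($908M), PeakComm→Band E ($885M), ClearBand→Band F ($374M), VistaNet→Band A ($755M) — total 934+906+908+885+374+755 = $4762M.
Max-entry greedy (repeatedly take the single best remaining cell) gives $4328M, worse by 434.
Next-best assignment: Solara→Band F, TerraLink→Band B, OrbitCom→Band G, PeakComm→Band E, ClearBand→Band D, VistaNet→Band A = $4715M.
TerraLink's own top band is Band A ($935M), but forcing TerraLink→Band A and reassigning the rest optimally gives only $4434M — worse by 328.

TerraLink receives Band B.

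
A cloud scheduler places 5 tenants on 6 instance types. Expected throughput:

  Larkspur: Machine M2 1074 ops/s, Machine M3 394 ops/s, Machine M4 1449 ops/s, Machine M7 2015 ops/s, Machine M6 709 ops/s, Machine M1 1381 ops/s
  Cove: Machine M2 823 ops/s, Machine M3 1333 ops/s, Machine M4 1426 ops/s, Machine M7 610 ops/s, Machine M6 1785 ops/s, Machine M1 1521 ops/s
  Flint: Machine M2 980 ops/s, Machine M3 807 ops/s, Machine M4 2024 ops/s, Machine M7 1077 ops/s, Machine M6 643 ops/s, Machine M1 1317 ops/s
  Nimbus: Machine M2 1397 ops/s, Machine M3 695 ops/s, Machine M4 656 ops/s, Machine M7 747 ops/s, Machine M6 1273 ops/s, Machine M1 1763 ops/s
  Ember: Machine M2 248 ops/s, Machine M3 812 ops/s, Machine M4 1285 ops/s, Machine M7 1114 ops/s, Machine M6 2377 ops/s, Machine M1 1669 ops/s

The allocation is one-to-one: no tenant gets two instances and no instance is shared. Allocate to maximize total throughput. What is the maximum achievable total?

Max total: 9512 ops/s

Optimal: Larkspur→Machine M7 (2015 ops/s), Cove→Machine M3 (1333 ops/s), Flint→Machine M4 (2024 ops/s), Nimbus→Machine M1 (1763 ops/s), Ember→Machine M6 (2377 ops/s) — total 2015+1333+2024+1763+2377 = 9512 ops/s.
Every other assignment is strictly worse.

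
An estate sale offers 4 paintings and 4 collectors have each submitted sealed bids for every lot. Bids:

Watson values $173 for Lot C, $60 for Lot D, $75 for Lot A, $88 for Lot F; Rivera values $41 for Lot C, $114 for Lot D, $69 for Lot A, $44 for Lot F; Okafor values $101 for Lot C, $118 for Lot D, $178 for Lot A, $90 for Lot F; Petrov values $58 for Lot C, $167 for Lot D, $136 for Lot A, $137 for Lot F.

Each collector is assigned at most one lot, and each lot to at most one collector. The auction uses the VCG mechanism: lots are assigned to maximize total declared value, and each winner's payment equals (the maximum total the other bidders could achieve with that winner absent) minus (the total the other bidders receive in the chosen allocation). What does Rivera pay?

Efficient allocation: Watson→Lot C ($173), Rivera→Lot D ($114), Okafor→Lot A ($178), Petrov→Lot F ($137); total welfare W = $602.
Rivera receives Lot D at value $114, so the others get W − 114 = $488.
Without Rivera: best allocation of the remaining 3 bidders over all 4 lots is Watson→Lot C ($173), Okafor→Lot A ($178), Petrov→Lot D ($167), total $518.
VCG payment = (others' best without Rivera) − (others' welfare with Rivera) = 518 − 488 = $30.

Rivera pays $30.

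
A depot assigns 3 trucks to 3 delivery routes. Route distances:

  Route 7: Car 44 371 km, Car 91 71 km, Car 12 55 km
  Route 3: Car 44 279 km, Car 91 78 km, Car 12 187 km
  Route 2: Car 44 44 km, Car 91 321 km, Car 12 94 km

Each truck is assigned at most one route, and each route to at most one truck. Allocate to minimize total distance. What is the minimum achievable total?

Optimal: Car 44→Route 2 (44 km), Car 91→Route 3 (78 km), Car 12→Route 7 (55 km) — total 44+78+55 = 177 km.
Next-best assignment: Car 44→Route 2, Car 91→Route 7, Car 12→Route 3 = 302 km.
Swapping Car 12↔Car 91 (Car 12→Route 3 187 km, Car 91→Route 7 71 km) adds 125.

Min total: 177 km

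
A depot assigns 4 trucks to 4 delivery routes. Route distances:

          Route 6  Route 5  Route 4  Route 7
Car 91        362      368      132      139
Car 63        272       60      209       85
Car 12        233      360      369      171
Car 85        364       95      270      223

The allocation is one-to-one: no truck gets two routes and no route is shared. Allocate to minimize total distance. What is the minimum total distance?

Treat this as an assignment problem: match each truck to one route.
Optimal: Car 91→Route 4 (132 km), Car 63→Route 7 (85 km), Car 12→Route 6 (233 km), Car 85→Route 5 (95 km) — total 132+85+233+95 = 545 km.
Row-greedy (each truck in turn takes its cheapest remaining route) gives 727 km, worse by 182.
Checked against all permutations: 545 km is optimal.

Minimum total: 545 km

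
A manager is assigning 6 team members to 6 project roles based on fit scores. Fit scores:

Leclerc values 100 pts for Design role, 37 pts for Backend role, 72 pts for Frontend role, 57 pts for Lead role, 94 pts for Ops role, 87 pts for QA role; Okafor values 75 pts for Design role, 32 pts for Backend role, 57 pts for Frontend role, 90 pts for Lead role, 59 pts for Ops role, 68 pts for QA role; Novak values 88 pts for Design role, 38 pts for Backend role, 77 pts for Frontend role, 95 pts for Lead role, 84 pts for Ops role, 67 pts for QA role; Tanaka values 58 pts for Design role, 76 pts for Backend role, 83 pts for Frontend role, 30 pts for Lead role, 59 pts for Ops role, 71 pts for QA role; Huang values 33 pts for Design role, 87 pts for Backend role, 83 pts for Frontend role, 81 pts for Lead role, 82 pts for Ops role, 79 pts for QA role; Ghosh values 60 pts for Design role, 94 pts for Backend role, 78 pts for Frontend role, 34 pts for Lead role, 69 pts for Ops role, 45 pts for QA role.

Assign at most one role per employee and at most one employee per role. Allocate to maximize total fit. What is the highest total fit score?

Maximum total: 530 pts

Optimal: Leclerc→Design role (100 pts), Okafor→Lead role (90 pts), Novak→Ops role (84 pts), Tanaka→Frontend role (83 pts), Huang→QA role (79 pts), Ghosh→Backend role (94 pts) — total 100+90+84+83+79+94 = 530 pts.
Row-greedy (each employee in turn takes its best remaining role) gives 489 pts, worse by 41.
Checked against all permutations: 530 pts is optimal.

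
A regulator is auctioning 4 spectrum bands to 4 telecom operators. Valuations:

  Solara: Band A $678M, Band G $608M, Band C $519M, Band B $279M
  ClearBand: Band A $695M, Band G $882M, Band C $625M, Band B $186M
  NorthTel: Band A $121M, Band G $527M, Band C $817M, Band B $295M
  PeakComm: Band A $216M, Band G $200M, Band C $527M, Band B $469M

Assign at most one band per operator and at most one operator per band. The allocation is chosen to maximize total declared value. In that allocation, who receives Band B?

PeakComm receives Band B.

Treat this as an assignment problem: match each operator to one band.
Optimal: Solara→Band A ($678M), ClearBand→Band G ($882M), NorthTel→Band C ($817M), PeakComm→Band B ($469M) — total 678+882+817+469 = $2846M.
Column-greedy (each band in turn goes to its best remaining operator) gives $2589M, worse by 257.
PeakComm's own top band is Band C ($527M), but forcing PeakComm→Band C and reassigning the rest optimally gives only $2382M — worse by 464.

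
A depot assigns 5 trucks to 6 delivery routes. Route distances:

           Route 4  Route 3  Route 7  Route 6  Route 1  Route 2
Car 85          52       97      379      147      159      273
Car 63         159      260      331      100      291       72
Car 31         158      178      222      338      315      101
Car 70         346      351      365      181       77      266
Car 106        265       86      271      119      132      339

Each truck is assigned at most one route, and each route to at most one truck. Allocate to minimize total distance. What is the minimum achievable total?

Min total: 416 km

Optimal: Car 85→Route 4 (52 km), Car 63→Route 6 (100 km), Car 31→Route 2 (101 km), Car 70→Route 1 (77 km), Car 106→Route 3 (86 km) — total 52+100+101+77+86 = 416 km.
Min-entry greedy (repeatedly take the single cheapest remaining cell) gives 509 km, worse by 93.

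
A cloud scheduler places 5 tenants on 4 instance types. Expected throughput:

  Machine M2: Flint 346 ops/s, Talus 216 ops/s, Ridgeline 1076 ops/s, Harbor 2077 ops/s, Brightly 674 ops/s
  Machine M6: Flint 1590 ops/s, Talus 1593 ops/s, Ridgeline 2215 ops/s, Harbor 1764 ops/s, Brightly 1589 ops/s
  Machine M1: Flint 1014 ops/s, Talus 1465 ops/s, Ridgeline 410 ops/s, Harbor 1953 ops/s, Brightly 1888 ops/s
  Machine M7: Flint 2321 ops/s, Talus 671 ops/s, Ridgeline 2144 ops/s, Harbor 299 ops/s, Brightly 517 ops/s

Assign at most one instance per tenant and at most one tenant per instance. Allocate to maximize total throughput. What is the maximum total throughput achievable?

Optimal: Harbor→Machine M2 (2077 ops/s), Ridgeline→Machine M6 (2215 ops/s), Brightly→Machine M1 (1888 ops/s), Flint→Machine M7 (2321 ops/s) — total 2077+2215+1888+2321 = 8501 ops/s.
Row-greedy (each tenant in turn takes its best remaining instance) gives 6943 ops/s, worse by 1558.
Next-best assignment: Harbor→Machine M2, Ridgeline→Machine M6, Talus→Machine M1, Flint→Machine M7 = 8078 ops/s.
Swapping Harbor↔Flint (Harbor→Machine M7 299 ops/s, Flint→Machine M2 346 ops/s) loses 3753.

Max total: 8501 ops/s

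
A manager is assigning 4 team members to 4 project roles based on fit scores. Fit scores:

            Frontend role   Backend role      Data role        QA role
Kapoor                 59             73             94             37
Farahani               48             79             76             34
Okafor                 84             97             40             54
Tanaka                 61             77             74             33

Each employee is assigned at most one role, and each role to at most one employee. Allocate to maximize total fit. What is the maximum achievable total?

Max total: 290 pts

Optimal: Kapoor→Data role (94 pts), Farahani→Backend role (79 pts), Okafor→Frontend role (84 pts), Tanaka→QA role (33 pts) — total 94+79+84+33 = 290 pts.
Max-entry greedy (repeatedly take the single best remaining cell) gives 286 pts, worse by 4.
Next-best assignment: Kapoor→Data role, Farahani→QA role, Okafor→Frontend role, Tanaka→Backend role = 289 pts.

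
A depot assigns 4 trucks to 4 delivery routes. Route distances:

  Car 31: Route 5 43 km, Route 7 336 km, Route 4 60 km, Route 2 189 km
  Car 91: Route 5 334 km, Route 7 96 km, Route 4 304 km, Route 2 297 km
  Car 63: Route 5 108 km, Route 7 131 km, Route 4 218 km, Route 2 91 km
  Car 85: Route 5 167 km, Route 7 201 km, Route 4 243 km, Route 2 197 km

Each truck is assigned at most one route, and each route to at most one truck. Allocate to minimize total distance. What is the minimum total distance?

Minimum total: 414 km

Optimal: Car 31→Route 4 (60 km), Car 91→Route 7 (96 km), Car 63→Route 2 (91 km), Car 85→Route 5 (167 km) — total 60+96+91+167 = 414 km.
Min-entry greedy (repeatedly take the single cheapest remaining cell) gives 473 km, worse by 59.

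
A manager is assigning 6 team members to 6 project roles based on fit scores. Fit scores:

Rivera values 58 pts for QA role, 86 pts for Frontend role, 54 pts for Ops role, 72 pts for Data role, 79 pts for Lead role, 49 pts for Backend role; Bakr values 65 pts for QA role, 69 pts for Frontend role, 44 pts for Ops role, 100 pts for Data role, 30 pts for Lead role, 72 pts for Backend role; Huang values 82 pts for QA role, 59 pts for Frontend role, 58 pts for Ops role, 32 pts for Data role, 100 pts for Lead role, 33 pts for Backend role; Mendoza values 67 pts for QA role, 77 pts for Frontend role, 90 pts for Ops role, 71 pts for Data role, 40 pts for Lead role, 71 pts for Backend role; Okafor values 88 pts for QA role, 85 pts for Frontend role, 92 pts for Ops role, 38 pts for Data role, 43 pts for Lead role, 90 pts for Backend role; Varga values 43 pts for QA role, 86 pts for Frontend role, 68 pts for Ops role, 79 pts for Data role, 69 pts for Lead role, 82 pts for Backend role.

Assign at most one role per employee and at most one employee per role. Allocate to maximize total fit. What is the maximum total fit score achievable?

Max total: 546 pts

Optimal: Rivera→Frontend role (86 pts), Bakr→Data role (100 pts), Huang→Lead role (100 pts), Mendoza→Ops role (90 pts), Okafor→QA role (88 pts), Varga→Backend role (82 pts) — total 86+100+100+90+88+82 = 546 pts.
Row-greedy (each employee in turn takes its best remaining role) gives 509 pts, worse by 37.
Next-best assignment: Rivera→Frontend role, Bakr→Data role, Huang→Lead role, Mendoza→QA role, Okafor→Ops role, Varga→Backend role = 527 pts.
Swapping Huang↔Rivera (Huang→Frontend role 59 pts, Rivera→Lead role 79 pts) loses 48.
No other one-to-one assignment exceeds 546 pts.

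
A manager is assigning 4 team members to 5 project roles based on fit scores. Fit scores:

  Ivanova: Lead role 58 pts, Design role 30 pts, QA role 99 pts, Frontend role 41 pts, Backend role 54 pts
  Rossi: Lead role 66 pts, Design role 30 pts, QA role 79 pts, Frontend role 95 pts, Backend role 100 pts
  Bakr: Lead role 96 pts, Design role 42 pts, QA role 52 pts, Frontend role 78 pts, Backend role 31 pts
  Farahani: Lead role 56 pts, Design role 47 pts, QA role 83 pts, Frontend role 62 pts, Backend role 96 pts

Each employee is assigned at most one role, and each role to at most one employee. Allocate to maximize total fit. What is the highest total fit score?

Optimal: Ivanova→QA role (99 pts), Rossi→Frontend role (95 pts), Bakr→Lead role (96 pts), Farahani→Backend role (96 pts) — total 99+95+96+96 = 386 pts.
Max-entry greedy (repeatedly take the single best remaining cell) gives 357 pts, worse by 29.
Next-best assignment: Ivanova→QA role, Rossi→Backend role, Bakr→Lead role, Farahani→Frontend role = 357 pts.
Every other assignment is strictly worse.

Maximum total: 386 pts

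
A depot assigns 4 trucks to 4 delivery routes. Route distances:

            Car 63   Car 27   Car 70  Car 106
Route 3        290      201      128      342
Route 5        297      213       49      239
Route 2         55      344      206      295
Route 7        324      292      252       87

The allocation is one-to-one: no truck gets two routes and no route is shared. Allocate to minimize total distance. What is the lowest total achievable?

This is a one-to-one assignment (minimum-cost bipartite matching).
Optimal: Car 63→Route 2 (55 km), Car 27→Route 3 (201 km), Car 70→Route 5 (49 km), Car 106→Route 7 (87 km) — total 55+201+49+87 = 392 km.
Column-greedy (each route in turn goes to its cheapest remaining truck) gives 483 km, worse by 91.
Next-best assignment: Car 63→Route 2, Car 27→Route 5, Car 70→Route 3, Car 106→Route 7 = 483 km.

Min total: 392 km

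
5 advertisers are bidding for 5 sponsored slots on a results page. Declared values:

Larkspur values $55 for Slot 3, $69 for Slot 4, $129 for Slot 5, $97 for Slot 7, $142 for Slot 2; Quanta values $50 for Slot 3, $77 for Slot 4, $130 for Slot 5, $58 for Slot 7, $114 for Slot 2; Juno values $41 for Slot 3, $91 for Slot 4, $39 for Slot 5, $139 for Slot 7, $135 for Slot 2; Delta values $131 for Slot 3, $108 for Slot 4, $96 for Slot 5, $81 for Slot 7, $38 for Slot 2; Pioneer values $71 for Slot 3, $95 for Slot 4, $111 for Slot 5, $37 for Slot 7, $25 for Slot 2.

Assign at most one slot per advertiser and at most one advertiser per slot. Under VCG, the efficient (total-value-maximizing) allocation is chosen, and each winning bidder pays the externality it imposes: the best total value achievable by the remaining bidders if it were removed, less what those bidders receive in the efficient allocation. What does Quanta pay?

Quanta pays $16.

Efficient allocation: Larkspur→Slot 2 ($142), Quanta→Slot 5 ($130), Juno→Slot 7 ($139), Delta→Slot 3 ($131), Pioneer→Slot 4 ($95); total welfare W = $637.
Quanta receives Slot 5 at value $130, so the others get W − 130 = $507.
Without Quanta: best allocation of the remaining 4 bidders over all 5 slots is Larkspur→Slot 2 ($142), Juno→Slot 7 ($139), Delta→Slot 3 ($131), Pioneer→Slot 5 ($111), total $523.
VCG payment = (others' best without Quanta) − (others' welfare with Quanta) = 523 − 507 = $16.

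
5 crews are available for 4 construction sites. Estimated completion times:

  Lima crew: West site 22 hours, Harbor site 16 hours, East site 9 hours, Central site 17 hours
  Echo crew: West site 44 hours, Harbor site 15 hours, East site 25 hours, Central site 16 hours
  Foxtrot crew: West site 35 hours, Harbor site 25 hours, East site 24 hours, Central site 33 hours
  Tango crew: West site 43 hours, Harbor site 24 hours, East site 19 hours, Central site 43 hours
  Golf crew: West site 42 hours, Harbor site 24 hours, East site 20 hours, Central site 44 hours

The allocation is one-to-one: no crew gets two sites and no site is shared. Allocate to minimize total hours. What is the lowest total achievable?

Minimum total: 81 hours

Treat this as an assignment problem: match each crew to one site.
Optimal: Lima crew→West site (22 hours), Golf crew→Harbor site (24 hours), Tango crew→East site (19 hours), Echo crew→Central site (16 hours) — total 22+24+19+16 = 81 hours.
Min-entry greedy (repeatedly take the single cheapest remaining cell) gives 99 hours, worse by 18.
Swapping Golf crew↔Tango crew (Golf crew→East site 20 hours, Tango crew→Harbor site 24 hours) adds 1.
Checked against all permutations: 81 hours is optimal.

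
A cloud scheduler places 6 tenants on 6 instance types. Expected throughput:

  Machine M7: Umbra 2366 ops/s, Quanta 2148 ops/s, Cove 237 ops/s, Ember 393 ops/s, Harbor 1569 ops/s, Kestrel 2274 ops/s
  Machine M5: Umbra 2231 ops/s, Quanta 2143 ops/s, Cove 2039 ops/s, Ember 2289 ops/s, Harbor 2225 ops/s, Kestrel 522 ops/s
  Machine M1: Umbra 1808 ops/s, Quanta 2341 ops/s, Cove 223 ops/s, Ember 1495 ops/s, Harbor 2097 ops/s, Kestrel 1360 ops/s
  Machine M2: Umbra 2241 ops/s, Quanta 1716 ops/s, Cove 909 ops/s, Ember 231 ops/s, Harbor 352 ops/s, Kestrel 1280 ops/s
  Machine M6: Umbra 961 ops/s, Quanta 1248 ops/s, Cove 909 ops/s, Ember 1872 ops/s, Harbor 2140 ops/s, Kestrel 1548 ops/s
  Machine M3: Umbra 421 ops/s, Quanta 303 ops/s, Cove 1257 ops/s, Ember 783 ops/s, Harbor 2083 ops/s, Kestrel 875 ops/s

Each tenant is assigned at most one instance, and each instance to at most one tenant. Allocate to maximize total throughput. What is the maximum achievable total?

This is the linear assignment problem.
Optimal: Umbra→Machine M2 (2241 ops/s), Quanta→Machine M1 (2341 ops/s), Cove→Machine M5 (2039 ops/s), Ember→Machine M6 (1872 ops/s), Harbor→Machine M3 (2083 ops/s), Kestrel→Machine M7 (2274 ops/s) — total 2241+2341+2039+1872+2083+2274 = 12850 ops/s.
Row-greedy (each tenant in turn takes its best remaining instance) gives 11981 ops/s, worse by 869.
Next-best assignment: Umbra→Machine M2, Quanta→Machine M1, Cove→Machine M3, Ember→Machine M5, Harbor→Machine M6, Kestrel→Machine M7 = 12542 ops/s.

Maximum total: 12850 ops/s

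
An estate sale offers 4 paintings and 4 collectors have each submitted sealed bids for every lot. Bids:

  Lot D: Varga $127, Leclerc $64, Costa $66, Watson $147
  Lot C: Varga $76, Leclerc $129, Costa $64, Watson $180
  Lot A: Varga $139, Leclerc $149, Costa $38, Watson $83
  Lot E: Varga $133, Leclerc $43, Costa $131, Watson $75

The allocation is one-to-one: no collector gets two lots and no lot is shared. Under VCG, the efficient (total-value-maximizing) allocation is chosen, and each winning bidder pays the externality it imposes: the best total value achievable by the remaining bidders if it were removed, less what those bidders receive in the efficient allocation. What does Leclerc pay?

Efficient allocation: Varga→Lot D ($127), Leclerc→Lot A ($149), Costa→Lot E ($131), Watson→Lot C ($180); total welfare W = $587.
Leclerc receives Lot A at value $149, so the others get W − 149 = $438.
Without Leclerc: best allocation of the remaining 3 bidders over all 4 lots is Varga→Lot A ($139), Costa→Lot E ($131), Watson→Lot C ($180), total $450.
VCG payment = (others' best without Leclerc) − (others' welfare with Leclerc) = 450 − 438 = $12.

Leclerc pays $12.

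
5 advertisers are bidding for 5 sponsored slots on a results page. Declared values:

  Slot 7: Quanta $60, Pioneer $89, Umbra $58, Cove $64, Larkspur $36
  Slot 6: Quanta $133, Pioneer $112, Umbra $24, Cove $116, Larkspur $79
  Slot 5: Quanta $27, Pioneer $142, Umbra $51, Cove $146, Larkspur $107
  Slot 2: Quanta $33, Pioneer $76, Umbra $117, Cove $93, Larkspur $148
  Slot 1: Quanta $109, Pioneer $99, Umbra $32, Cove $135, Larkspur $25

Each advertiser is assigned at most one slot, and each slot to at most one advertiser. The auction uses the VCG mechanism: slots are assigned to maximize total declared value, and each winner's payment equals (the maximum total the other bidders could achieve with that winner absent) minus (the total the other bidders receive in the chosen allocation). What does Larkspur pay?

Efficient allocation: Quanta→Slot 6 ($133), Pioneer→Slot 5 ($142), Umbra→Slot 7 ($58), Cove→Slot 1 ($135), Larkspur→Slot 2 ($148); total welfare W = $616.
Larkspur receives Slot 2 at value $148, so the others get W − 148 = $468.
Without Larkspur: best allocation of the remaining 4 bidders over all 5 slots is Quanta→Slot 6 ($133), Pioneer→Slot 5 ($142), Umbra→Slot 2 ($117), Cove→Slot 1 ($135), total $527.
VCG payment = (others' best without Larkspur) − (others' welfare with Larkspur) = 527 − 468 = $59.

Larkspur pays $59.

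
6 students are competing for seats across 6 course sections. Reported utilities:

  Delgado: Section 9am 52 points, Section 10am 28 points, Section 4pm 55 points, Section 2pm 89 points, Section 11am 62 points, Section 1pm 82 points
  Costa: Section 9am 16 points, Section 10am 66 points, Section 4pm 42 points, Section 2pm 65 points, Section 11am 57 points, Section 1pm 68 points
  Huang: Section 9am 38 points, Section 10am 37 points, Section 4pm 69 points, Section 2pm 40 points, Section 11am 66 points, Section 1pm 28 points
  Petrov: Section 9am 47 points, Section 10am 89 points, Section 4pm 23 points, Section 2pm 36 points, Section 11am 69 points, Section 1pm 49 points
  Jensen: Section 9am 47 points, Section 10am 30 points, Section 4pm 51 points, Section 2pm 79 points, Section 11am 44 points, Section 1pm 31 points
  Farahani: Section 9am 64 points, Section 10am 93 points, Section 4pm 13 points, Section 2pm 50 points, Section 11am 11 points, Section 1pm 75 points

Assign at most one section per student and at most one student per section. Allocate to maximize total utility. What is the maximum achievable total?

Maximum total: 440 points

Optimal: Delgado→Section 1pm (82 points), Costa→Section 11am (57 points), Huang→Section 4pm (69 points), Petrov→Section 10am (89 points), Jensen→Section 2pm (79 points), Farahani→Section 9am (64 points) — total 82+57+69+89+79+64 = 440 points.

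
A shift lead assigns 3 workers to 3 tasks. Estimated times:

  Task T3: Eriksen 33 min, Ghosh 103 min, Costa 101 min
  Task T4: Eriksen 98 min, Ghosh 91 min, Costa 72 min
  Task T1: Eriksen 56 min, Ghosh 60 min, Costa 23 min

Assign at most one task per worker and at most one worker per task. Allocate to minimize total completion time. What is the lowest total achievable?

Minimum total: 147 min

Optimal: Eriksen→Task T3 (33 min), Ghosh→Task T4 (91 min), Costa→Task T1 (23 min) — total 33+91+23 = 147 min.
Next-best assignment: Eriksen→Task T3, Ghosh→Task T1, Costa→Task T4 = 165 min.
Checked against all permutations: 147 min is optimal.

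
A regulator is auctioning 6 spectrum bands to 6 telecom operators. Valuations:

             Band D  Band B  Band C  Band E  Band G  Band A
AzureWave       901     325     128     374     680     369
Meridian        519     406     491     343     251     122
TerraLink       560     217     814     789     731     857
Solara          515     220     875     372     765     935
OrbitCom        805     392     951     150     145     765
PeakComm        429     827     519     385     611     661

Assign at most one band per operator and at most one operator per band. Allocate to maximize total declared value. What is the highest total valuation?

Max total: $4701M

This is the linear assignment problem.
Optimal: AzureWave→Band G ($680M), Meridian→Band D ($519M), TerraLink→Band E ($789M), Solara→Band A ($935M), OrbitCom→Band C ($951M), PeakComm→Band B ($827M) — total 680+519+789+935+951+827 = $4701M.
Column-greedy (each band in turn goes to its best remaining operator) gives $4355M, worse by 346.
Swapping TerraLink↔Meridian (TerraLink→Band D $560M, Meridian→Band E $343M) loses 405.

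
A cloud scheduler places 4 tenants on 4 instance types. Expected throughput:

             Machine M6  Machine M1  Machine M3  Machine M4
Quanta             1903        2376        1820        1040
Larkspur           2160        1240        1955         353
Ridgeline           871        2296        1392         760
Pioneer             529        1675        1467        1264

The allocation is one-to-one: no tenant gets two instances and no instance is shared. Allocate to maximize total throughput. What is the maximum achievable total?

Treat this as an assignment problem: match each tenant to one instance.
Optimal: Quanta→Machine M3 (1820 ops/s), Larkspur→Machine M6 (2160 ops/s), Ridgeline→Machine M1 (2296 ops/s), Pioneer→Machine M4 (1264 ops/s) — total 1820+2160+2296+1264 = 7540 ops/s.
Next-best assignment: Quanta→Machine M6, Larkspur→Machine M3, Ridgeline→Machine M1, Pioneer→Machine M4 = 7418 ops/s.

Max total: 7540 ops/s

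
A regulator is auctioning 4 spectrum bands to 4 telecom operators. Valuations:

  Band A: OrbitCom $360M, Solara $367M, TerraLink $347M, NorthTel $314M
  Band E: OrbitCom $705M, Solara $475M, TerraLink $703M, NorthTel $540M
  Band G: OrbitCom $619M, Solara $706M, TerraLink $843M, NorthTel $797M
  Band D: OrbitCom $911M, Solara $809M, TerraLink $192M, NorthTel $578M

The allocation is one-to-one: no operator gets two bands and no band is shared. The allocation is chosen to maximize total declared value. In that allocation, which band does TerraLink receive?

Treat this as an assignment problem: match each operator to one band.
Optimal: OrbitCom→Band D ($911M), Solara→Band A ($367M), TerraLink→Band E ($703M), NorthTel→Band G ($797M) — total 911+367+703+797 = $2778M.
Row-greedy (each operator in turn takes its best remaining band) gives $2634M, worse by 144.
Checked against all permutations: $2778M is optimal.
TerraLink's own top band is Band G ($843M), but forcing TerraLink→Band G and reassigning the rest optimally gives only $2671M — worse by 107.

TerraLink receives Band E.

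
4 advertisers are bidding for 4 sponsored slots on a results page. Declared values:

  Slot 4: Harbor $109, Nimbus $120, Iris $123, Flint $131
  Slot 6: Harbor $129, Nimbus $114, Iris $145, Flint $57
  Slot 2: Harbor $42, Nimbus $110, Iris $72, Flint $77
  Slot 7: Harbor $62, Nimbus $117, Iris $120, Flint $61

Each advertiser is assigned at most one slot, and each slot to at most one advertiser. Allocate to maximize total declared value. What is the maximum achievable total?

Optimal: Harbor→Slot 6 ($129), Nimbus→Slot 2 ($110), Iris→Slot 7 ($120), Flint→Slot 4 ($131) — total 129+110+120+131 = $490.
Row-greedy (each advertiser in turn takes its best remaining slot) gives $446, worse by 44.
Next-best assignment: Harbor→Slot 6, Nimbus→Slot 7, Iris→Slot 2, Flint→Slot 4 = $449.
Every other assignment is strictly worse.

Maximum total: $490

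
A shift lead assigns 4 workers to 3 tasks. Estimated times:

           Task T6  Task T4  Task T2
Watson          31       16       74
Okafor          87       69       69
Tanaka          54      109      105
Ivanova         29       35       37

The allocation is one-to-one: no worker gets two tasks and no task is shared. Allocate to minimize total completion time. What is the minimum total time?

Optimal: Tanaka→Task T6 (54 min), Watson→Task T4 (16 min), Ivanova→Task T2 (37 min) — total 54+16+37 = 107 min.
Min-entry greedy (repeatedly take the single cheapest remaining cell) gives 114 min, worse by 7.
Next-best assignment: Ivanova→Task T6, Watson→Task T4, Okafor→Task T2 = 114 min.

Min total: 107 min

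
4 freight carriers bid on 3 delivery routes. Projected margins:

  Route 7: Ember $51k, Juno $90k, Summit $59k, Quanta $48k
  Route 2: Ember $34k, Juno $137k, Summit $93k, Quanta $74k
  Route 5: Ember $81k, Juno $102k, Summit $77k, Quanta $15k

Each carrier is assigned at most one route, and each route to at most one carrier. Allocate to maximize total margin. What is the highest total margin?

Optimal: Summit→Route 7 ($59k), Juno→Route 2 ($137k), Ember→Route 5 ($81k) — total 59+137+81 = $277k.
Column-greedy (each route in turn goes to its best remaining carrier) gives $264k, worse by 13.
Next-best assignment: Quanta→Route 7, Juno→Route 2, Ember→Route 5 = $266k.

Max total: $277k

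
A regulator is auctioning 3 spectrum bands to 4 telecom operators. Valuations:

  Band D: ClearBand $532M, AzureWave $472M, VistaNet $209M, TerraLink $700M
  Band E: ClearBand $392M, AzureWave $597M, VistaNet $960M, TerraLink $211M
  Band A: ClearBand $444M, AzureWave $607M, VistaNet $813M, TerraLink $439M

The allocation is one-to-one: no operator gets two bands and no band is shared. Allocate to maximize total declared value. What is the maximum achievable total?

Maximum total: $2267M

Optimal: TerraLink→Band D ($700M), VistaNet→Band E ($960M), AzureWave→Band A ($607M) — total 700+960+607 = $2267M.
Row-greedy (each operator in turn takes its best remaining band) gives $2099M, worse by 168.
Next-best assignment: TerraLink→Band D, AzureWave→Band E, VistaNet→Band A = $2110M.
No other one-to-one assignment exceeds $2267M.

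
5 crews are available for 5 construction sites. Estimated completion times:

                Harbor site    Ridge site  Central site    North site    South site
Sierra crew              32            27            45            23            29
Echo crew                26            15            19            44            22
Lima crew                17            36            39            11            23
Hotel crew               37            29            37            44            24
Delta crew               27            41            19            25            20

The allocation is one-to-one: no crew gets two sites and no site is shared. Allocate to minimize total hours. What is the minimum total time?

Optimal: Sierra crew→North site (23 hours), Echo crew→Ridge site (15 hours), Lima crew→Harbor site (17 hours), Hotel crew→South site (24 hours), Delta crew→Central site (19 hours) — total 23+15+17+24+19 = 98 hours.
Min-entry greedy (repeatedly take the single cheapest remaining cell) gives 101 hours, worse by 3.

Min total: 98 hours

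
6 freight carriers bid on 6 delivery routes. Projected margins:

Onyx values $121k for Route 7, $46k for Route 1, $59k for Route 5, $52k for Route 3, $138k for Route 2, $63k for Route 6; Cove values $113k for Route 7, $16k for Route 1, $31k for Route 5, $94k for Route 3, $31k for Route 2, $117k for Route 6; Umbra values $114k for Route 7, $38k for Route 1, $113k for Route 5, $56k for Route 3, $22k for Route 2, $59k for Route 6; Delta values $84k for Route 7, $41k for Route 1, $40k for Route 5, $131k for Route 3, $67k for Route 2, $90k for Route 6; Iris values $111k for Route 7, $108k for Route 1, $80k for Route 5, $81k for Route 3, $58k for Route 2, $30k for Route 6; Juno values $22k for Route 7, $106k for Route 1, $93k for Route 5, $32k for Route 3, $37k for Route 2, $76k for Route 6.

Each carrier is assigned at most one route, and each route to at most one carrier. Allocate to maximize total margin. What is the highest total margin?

Optimal: Onyx→Route 2 ($138k), Cove→Route 6 ($117k), Umbra→Route 5 ($113k), Delta→Route 3 ($131k), Iris→Route 7 ($111k), Juno→Route 1 ($106k) — total 138+117+113+131+111+106 = $716k.
Row-greedy (each carrier in turn takes its best remaining route) gives $701k, worse by 15.

Maximum total: $716k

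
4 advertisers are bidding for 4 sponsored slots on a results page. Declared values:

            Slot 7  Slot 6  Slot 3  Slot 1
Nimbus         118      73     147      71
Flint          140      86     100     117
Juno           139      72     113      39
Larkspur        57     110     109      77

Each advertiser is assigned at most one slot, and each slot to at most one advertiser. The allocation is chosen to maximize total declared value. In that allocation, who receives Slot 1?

This is the linear assignment problem.
Optimal: Nimbus→Slot 3 ($147), Flint→Slot 1 ($117), Juno→Slot 7 ($139), Larkspur→Slot 6 ($110) — total 147+117+139+110 = $513.
Column-greedy (each slot in turn goes to its best remaining advertiser) gives $436, worse by 77.
Flint's own top slot is Slot 7 ($140), but forcing Flint→Slot 7 and reassigning the rest optimally gives only $436 — worse by 77.

Flint receives Slot 1.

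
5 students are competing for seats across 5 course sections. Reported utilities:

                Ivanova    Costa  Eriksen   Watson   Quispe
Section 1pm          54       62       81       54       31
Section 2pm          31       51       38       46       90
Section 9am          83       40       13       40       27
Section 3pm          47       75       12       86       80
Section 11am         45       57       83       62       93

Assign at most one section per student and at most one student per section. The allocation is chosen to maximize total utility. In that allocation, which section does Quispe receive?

Quispe receives Section 2pm.

This is a one-to-one assignment (maximum-weight bipartite matching).
Optimal: Ivanova→Section 9am (83 points), Costa→Section 1pm (62 points), Eriksen→Section 11am (83 points), Watson→Section 3pm (86 points), Quispe→Section 2pm (90 points) — total 83+62+83+86+90 = 404 points.
Max-entry greedy (repeatedly take the single best remaining cell) gives 394 points, worse by 10.
Swapping Watson↔Eriksen (Watson→Section 11am 62 points, Eriksen→Section 3pm 12 points) loses 95.
Quispe's own top section is Section 11am (93 points), but forcing Quispe→Section 11am and reassigning the rest optimally gives only 394 points — worse by 10.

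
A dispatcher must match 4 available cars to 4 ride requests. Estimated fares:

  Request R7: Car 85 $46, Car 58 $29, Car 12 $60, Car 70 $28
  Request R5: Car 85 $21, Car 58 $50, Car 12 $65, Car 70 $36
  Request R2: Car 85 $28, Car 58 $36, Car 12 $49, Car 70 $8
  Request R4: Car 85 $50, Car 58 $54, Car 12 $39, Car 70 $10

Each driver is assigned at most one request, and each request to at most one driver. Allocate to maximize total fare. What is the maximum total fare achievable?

Optimal: Car 85→Request R7 ($46), Car 58→Request R4 ($54), Car 12→Request R2 ($49), Car 70→Request R5 ($36) — total 46+54+49+36 = $185.
Row-greedy (each driver in turn takes its best remaining request) gives $168, worse by 17.

Maximum total: $185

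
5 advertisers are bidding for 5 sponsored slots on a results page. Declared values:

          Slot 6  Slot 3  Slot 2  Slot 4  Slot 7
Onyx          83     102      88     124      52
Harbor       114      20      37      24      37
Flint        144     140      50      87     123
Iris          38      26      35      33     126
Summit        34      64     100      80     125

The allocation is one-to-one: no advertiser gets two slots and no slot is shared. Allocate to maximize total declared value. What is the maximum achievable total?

Optimal: Onyx→Slot 4 ($124), Harbor→Slot 6 ($114), Flint→Slot 3 ($140), Iris→Slot 7 ($126), Summit→Slot 2 ($100) — total 124+114+140+126+100 = $604.
Max-entry greedy (repeatedly take the single best remaining cell) gives $514, worse by 90.
Swapping Iris↔Flint (Iris→Slot 3 $26, Flint→Slot 7 $123) loses 117.

Max total: $604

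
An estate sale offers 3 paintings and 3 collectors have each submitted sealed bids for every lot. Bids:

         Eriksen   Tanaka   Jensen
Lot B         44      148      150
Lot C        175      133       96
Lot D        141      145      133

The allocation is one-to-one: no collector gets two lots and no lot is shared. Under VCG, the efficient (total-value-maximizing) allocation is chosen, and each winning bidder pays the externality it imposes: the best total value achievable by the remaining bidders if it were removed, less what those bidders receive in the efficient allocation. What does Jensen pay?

Jensen pays $3.

Efficient allocation: Eriksen→Lot C ($175), Tanaka→Lot D ($145), Jensen→Lot B ($150); total welfare W = $470.
Jensen receives Lot B at value $150, so the others get W − 150 = $320.
Without Jensen: best allocation of the remaining 2 bidders over all 3 lots is Eriksen→Lot C ($175), Tanaka→Lot B ($148), total $323.
VCG payment = (others' best without Jensen) − (others' welfare with Jensen) = 323 − 320 = $3.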